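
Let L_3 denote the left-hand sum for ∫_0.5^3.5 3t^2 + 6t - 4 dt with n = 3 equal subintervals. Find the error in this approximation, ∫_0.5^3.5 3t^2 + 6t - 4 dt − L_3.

25.5

Exact integral: ∫_0.5^3.5 f(t) dt = 66.75.
L_3 = 41.25.
Error = 66.75 − 41.25 = 25.5.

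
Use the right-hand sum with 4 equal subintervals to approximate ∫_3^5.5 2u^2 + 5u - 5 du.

Δu = (5.5 − 3)/4 = 0.625.
Right endpoints: 3.625, 4.25, 4.875, 5.5.
f(3.625) = 39.40625, f(4.25) = 52.375, f(4.875) = 66.90625, f(5.5) = 83.
Sum = Δu · [f(3.625) + f(4.25) + f(4.875) + f(5.5)].
Sum = 151.0546875.

151.0546875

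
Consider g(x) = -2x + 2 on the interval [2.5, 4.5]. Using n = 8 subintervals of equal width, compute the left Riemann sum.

Δx = (4.5 − 2.5)/8 = 0.25.
Left endpoints: 2.5, 2.75, 3, 3.25, 3.5, 3.75, 4, 4.25.
g(2.5) = -3, g(2.75) = -3.5, g(3) = -4, g(3.25) = -4.5, g(3.5) = -5, g(3.75) = -5.5, g(4) = -6, g(4.25) = -6.5.
Sum = Δx · [g(2.5) + g(2.75) + g(3) + ...].
Sum = -9.5.

-9.5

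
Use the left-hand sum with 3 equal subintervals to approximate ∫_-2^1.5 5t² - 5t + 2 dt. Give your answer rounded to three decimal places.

Δt = (1.5 − (-2))/3 = 7/6.
Left endpoints: -2, -5/6, 1/3.
f(-2) = 32, f(-5/6) = 347/36, f(1/3) = 8/9.
Sum = Δt · [f(-2) + f(-5/6) + f(1/3)].
Sum ≈ 49.616.

49.616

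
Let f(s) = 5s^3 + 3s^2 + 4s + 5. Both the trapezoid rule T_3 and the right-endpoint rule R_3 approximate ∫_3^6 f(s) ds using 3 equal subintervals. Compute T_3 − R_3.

T_3 = 1812.
R_3 = 2331.
T_3 − R_3 = -519.

-519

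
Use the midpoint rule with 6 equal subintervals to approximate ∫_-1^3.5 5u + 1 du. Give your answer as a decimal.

Δu = (3.5 − (-1))/6 = 0.75.
Midpoints: -0.625, 0.125, 0.875, 1.625, 2.375, 3.125.
f(-0.625) = -2.125, f(0.125) = 1.625, f(0.875) = 5.375, f(1.625) = 9.125, f(2.375) = 12.875, f(3.125) = 16.625.
Sum = Δu · [f(-0.625) + f(0.125) + f(0.875) + ...].
Sum = 32.625.

32.625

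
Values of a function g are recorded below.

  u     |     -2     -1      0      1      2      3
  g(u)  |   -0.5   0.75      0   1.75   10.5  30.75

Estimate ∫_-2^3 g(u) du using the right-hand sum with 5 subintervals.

Δu = 1.
Sum = 1·[0.75 + 0 + 1.75 + 10.5 + 30.75] = 43.75.

43.75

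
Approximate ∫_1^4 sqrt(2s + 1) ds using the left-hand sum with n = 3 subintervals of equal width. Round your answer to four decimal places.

6.6139

Δs = (4 − 1)/3 = 1.
Left endpoints: 1, 2, 3.
f(1) ≈ 1.7321, f(2) ≈ 2.2361, f(3) ≈ 2.6458.
Sum = Δs · [f(1) + f(2) + f(3)].
Sum ≈ 6.6139.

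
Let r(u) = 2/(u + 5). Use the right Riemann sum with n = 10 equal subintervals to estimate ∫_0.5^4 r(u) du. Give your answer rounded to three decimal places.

0.961

Δu = (4 − 0.5)/10 = 0.35.
Right endpoints: 0.85, 1.2, 1.55, 1.9, 2.25, 2.6, 2.95, 3.3, 3.65, 4.
r(0.85) = 40/117, r(1.2) = 10/31, r(1.55) = 40/131, r(1.9) = 20/69, r(2.25) = 8/29, r(2.6) = 5/19, r(2.95) = 40/159, r(3.3) = 20/83, r(3.65) = 40/173, r(4) = 2/9.
Sum = Δu · [r(0.85) + r(1.2) + r(1.55) + ...].
Sum ≈ 0.961.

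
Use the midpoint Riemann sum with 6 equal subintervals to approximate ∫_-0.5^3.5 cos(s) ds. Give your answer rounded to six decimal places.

Δs = (3.5 − (-0.5))/6 = 2/3.
Midpoints: -1/6, 0.5, 7/6, 11/6, 2.5, 19/6.
f(-1/6) ≈ 0.986143, f(0.5) ≈ 0.877583, f(7/6) ≈ 0.393219, f(11/6) ≈ -0.259531, f(2.5) ≈ -0.801144, f(19/6) ≈ -0.999686.
Sum = Δs · [f(-1/6) + f(0.5) + f(7/6) + ...].
Sum ≈ 0.131056.

0.131056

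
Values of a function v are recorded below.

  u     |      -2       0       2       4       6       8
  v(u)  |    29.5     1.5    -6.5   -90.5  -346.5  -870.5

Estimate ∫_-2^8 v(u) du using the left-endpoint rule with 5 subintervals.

-825

Δu = 2.
Sum = 2·[29.5 + 1.5 + (-6.5) + (-90.5) + (-346.5)] = -825.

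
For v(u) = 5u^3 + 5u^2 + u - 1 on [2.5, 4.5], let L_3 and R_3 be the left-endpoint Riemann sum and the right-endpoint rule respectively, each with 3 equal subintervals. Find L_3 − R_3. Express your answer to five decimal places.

-299.66667

L_3 ≈ 453.2685185.
R_3 ≈ 752.9351852.
L_3 − R_3 ≈ -299.66667.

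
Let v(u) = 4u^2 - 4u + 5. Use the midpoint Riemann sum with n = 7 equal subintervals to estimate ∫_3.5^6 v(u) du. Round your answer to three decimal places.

Δu = (6 − 3.5)/7 = 5/14.
Midpoints: 103/28, 113/28, 123/28, 4.75, 143/28, 153/28, 163/28.
v(103/28) = 8705/196, v(113/28) = 10585/196, v(123/28) = 12665/196, v(4.75) = 76.25, v(143/28) = 17425/196, v(153/28) = 20105/196, v(163/28) = 22985/196.
Sum = Δu · [v(103/28) + v(113/28) + v(123/28) + ...].
Sum ≈ 195.727.

195.727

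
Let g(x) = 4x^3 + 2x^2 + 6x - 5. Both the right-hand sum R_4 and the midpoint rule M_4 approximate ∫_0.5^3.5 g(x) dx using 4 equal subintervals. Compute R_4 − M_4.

R_4 = 286.6875.
M_4 = 195.84375.
R_4 − M_4 = 90.84375.

90.84375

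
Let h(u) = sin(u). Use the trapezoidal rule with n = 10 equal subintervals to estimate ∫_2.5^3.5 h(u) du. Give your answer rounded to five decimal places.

0.13520

Δu = (3.5 − 2.5)/10 = 0.1.
h(2.5) ≈ 0.59847, h(2.6) ≈ 0.51550, h(2.7) ≈ 0.42738, h(2.8) ≈ 0.33499, h(2.9) ≈ 0.23925, h(3) ≈ 0.14112, h(3.1) ≈ 0.04158, h(3.2) ≈ -0.05837, h(3.3) ≈ -0.15775, h(3.4) ≈ -0.25554, h(3.5) ≈ -0.35078.
T_10 = (Δu/2)·[h(u_0) + 2h(u_1) + ... + 2h(u_{9}) + h(u_10)].
Sum ≈ 0.13520.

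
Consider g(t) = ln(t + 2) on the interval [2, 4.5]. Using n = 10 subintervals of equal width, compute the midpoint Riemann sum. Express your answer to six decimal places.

4.121787

Δt = (4.5 − 2)/10 = 0.25.
Midpoints: 2.125, 2.375, 2.625, 2.875, 3.125, 3.375, 3.625, 3.875, 4.125, 4.375.
g(2.125) ≈ 1.417066, g(2.375) ≈ 1.475907, g(2.625) ≈ 1.531476, g(2.875) ≈ 1.584120, g(3.125) ≈ 1.634131, g(3.375) ≈ 1.681759, g(3.625) ≈ 1.727221, g(3.875) ≈ 1.770706, g(4.125) ≈ 1.812379, g(4.375) ≈ 1.852384.
Sum = Δt · [g(2.125) + g(2.375) + g(2.625) + ...].
Sum ≈ 4.121787.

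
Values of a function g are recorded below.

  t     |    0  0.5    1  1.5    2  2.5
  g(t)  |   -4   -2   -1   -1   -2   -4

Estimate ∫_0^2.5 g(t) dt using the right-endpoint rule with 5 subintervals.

-5

Δt = 0.5.
Sum = 0.5·[(-2) + (-1) + (-1) + (-2) + (-4)] = -5.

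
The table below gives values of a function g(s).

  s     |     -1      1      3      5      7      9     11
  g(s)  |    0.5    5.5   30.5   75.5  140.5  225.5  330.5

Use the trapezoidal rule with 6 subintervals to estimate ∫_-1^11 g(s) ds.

1286

Δs = 2.
T_6 = (2/2)·[0.5 + 2·5.5 + 2·30.5 + 2·75.5 + 2·140.5 + 2·225.5 + 330.5] = 1286.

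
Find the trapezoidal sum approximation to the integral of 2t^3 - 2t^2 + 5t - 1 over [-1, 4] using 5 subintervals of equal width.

122.5

Δt = (4 − (-1))/5 = 1.
f(-1) = -10, f(0) = -1, f(1) = 4, f(2) = 17, f(3) = 50, f(4) = 115.
T_5 = (Δt/2)·[f(t_0) + 2f(t_1) + ... + 2f(t_{4}) + f(t_5)].
Sum = 122.5.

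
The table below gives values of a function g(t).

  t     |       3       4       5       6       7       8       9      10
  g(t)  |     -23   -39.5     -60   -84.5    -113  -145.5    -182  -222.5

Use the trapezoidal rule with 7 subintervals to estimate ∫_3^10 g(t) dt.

Δt = 1.
T_7 = (1/2)·[(-23) + 2·(-39.5) + 2·(-60) + 2·(-84.5) + 2·(-113) + 2·(-145.5) + 2·(-182) + (-222.5)] = -747.25.

-747.25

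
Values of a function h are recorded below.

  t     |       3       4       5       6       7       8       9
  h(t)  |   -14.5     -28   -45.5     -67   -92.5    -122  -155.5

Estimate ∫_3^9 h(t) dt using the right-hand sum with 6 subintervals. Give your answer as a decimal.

-510.5

Δt = 1.
Sum = 1·[(-28) + (-45.5) + (-67) + (-92.5) + (-122) + (-155.5)] = -510.5.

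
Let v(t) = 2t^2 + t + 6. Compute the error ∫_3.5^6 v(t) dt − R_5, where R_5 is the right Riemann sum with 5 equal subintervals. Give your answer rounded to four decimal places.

Exact integral: ∫_3.5^6 v(t) dt ≈ 142.291667.
R_5 = 155.
Error ≈ 142.291667 − 155 ≈ -12.7083.

-12.7083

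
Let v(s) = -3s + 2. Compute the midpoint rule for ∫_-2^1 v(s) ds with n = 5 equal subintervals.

Δs = (1 − (-2))/5 = 0.6.
Midpoints: -1.7, -1.1, -0.5, 0.1, 0.7.
v(-1.7) = 7.1, v(-1.1) = 5.3, v(-0.5) = 3.5, v(0.1) = 1.7, v(0.7) = -0.1.
Sum = Δs · [v(-1.7) + v(-1.1) + v(-0.5) + v(0.1) + v(0.7)].
Sum = 10.5.

10.5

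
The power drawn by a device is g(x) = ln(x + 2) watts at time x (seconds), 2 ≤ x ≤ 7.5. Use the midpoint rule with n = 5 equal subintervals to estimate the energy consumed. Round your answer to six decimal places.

10.349342

Δx = (7.5 − 2)/5 = 1.1.
Midpoints: 2.55, 3.65, 4.75, 5.85, 6.95.
g(2.55) ≈ 1.515127, g(3.65) ≈ 1.731656, g(4.75) ≈ 1.909543, g(5.85) ≈ 2.060514, g(6.95) ≈ 2.191654.
Sum = Δx · [g(2.55) + g(3.65) + g(4.75) + g(5.85) + g(6.95)].
Sum ≈ 10.349342.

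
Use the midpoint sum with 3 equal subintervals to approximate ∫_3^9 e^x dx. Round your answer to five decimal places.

6877.96986

Δx = (9 − 3)/3 = 2.
Midpoints: 4, 6, 8.
f(4) ≈ 54.59815, f(6) ≈ 403.42879, f(8) ≈ 2980.95799.
Sum = Δx · [f(4) + f(6) + f(8)].
Sum ≈ 6877.96986.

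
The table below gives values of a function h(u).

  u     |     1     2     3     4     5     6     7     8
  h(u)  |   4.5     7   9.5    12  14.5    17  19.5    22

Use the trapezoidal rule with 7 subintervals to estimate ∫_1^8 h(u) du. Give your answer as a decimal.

Δu = 1.
T_7 = (1/2)·[4.5 + 2·7 + 2·9.5 + 2·12 + 2·14.5 + 2·17 + 2·19.5 + 22] = 92.75.

92.75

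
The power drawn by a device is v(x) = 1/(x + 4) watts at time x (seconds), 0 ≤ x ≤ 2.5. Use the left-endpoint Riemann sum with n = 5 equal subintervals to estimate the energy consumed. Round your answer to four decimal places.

Δx = (2.5 − 0)/5 = 0.5.
Left endpoints: 0, 0.5, 1, 1.5, 2.
v(0) = 0.25, v(0.5) = 2/9, v(1) = 0.2, v(1.5) = 2/11, v(2) = 1/6.
Sum = Δx · [v(0) + v(0.5) + v(1) + v(1.5) + v(2)].
Sum ≈ 0.5104.

0.5104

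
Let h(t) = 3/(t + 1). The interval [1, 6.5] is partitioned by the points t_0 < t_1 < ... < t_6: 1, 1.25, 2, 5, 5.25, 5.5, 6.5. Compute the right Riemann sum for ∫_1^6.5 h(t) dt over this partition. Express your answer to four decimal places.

Subinterval widths: 0.25, 0.75, 3, 0.25, 0.25, 1.
Right endpoints: 1.25, 2, 5, 5.25, 5.5, 6.5.
h(1.25) = 4/3, h(2) = 1, h(5) = 0.5, h(5.25) = 0.48, h(5.5) = 6/13, h(6.5) = 0.4.
Sum = Σ Δt_i · h(t_i).
Sum ≈ 3.2187.

3.2187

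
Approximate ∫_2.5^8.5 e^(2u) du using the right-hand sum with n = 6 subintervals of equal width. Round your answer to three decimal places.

27935457.377

Δu = (8.5 − 2.5)/6 = 1.
Right endpoints: 3.5, 4.5, 5.5, 6.5, 7.5, 8.5.
f(3.5) ≈ 1096.633, f(4.5) ≈ 8103.084, f(5.5) ≈ 59874.142, f(6.5) ≈ 442413.392, f(7.5) ≈ 3269017.372, f(8.5) ≈ 24154952.754.
Sum = Δu · [f(3.5) + f(4.5) + f(5.5) + ...].
Sum ≈ 27935457.377.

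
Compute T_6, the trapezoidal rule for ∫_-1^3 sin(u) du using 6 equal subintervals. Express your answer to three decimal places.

Δu = (3 − (-1))/6 = 2/3.
f(-1) ≈ -0.841, f(-1/3) ≈ -0.327, f(1/3) ≈ 0.327, f(1) ≈ 0.841, f(5/3) ≈ 0.995, f(7/3) ≈ 0.723, f(3) ≈ 0.141.
T_6 = (Δu/2)·[f(u_0) + 2f(u_1) + ... + 2f(u_{5}) + f(u_6)].
Sum ≈ 1.473.

1.473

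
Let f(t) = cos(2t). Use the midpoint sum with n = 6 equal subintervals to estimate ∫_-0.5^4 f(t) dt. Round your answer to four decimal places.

1.0072

Δt = (4 − (-0.5))/6 = 0.75.
Midpoints: -0.125, 0.625, 1.375, 2.125, 2.875, 3.625.
f(-0.125) ≈ 0.9689, f(0.625) ≈ 0.3153, f(1.375) ≈ -0.9243, f(2.125) ≈ -0.4461, f(2.875) ≈ 0.8612, f(3.625) ≈ 0.5679.
Sum = Δt · [f(-0.125) + f(0.625) + f(1.375) + ...].
Sum ≈ 1.0072.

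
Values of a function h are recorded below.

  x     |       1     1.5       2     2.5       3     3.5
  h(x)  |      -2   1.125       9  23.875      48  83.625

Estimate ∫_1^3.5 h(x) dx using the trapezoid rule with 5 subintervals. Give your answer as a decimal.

61.40625

Δx = 0.5.
T_5 = (0.5/2)·[(-2) + 2·1.125 + 2·9 + 2·23.875 + 2·48 + 83.625] = 61.40625.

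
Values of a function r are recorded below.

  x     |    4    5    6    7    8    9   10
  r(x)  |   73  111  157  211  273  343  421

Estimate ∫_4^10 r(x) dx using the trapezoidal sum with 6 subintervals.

Δx = 1.
T_6 = (1/2)·[73 + 2·111 + 2·157 + 2·211 + 2·273 + 2·343 + 421] = 1342.

1342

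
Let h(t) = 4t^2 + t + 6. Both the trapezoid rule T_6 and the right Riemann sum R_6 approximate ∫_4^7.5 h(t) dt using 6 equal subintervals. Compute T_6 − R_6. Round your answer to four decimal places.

T_6 ≈ 519.085648.
R_6 ≈ 567.064815.
T_6 − R_6 ≈ -47.9792.

-47.9792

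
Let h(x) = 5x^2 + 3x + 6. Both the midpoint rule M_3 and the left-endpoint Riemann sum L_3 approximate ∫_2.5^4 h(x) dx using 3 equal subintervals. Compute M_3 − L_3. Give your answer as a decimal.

12.84375

M_3 = 104.09375.
L_3 = 91.25.
M_3 − L_3 = 12.84375.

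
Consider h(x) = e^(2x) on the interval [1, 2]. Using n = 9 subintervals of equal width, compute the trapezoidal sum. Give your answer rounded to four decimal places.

Δx = (2 − 1)/9 = 1/9.
h(1) ≈ 7.3891, h(10/9) ≈ 9.2278, h(11/9) ≈ 11.5241, h(4/3) ≈ 14.3919, h(13/9) ≈ 17.9733, h(14/9) ≈ 22.4460, h(5/3) ≈ 28.0316, h(16/9) ≈ 35.0073, h(17/9) ≈ 43.7188, h(2) ≈ 54.5982.
T_9 = (Δx/2)·[h(x_0) + 2h(x_1) + ... + 2h(x_{8}) + h(x_9)].
Sum ≈ 23.7016.

23.7016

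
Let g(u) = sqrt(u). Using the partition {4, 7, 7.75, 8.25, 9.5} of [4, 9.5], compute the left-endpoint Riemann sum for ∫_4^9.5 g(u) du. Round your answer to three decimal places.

Subinterval widths: 3, 0.75, 0.5, 1.25.
Left endpoints: 4, 7, 7.75, 8.25.
g(4) ≈ 2.000, g(7) ≈ 2.646, g(7.75) ≈ 2.784, g(8.25) ≈ 2.872.
Sum = Σ Δu_i · g(u_i).
Sum ≈ 12.967.

12.967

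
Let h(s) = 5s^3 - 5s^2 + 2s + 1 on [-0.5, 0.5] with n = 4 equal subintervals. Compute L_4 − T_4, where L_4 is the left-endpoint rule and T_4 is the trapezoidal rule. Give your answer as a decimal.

L_4 = 0.125.
T_4 = 0.53125.
L_4 − T_4 = -0.40625.

-0.40625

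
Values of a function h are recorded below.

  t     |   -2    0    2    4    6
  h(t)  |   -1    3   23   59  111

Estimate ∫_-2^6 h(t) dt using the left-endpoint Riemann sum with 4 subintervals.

Δt = 2.
Sum = 2·[(-1) + 3 + 23 + 59] = 168.

168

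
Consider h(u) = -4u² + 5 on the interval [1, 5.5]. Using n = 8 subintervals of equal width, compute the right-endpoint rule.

-231.85546875

Δu = (5.5 − 1)/8 = 0.5625.
Right endpoints: 1.5625, 2.125, 2.6875, 3.25, 3.8125, 4.375, 4.9375, 5.5.
h(1.5625) = -4.765625, h(2.125) = -13.0625, h(2.6875) = -23.890625, h(3.25) = -37.25, h(3.8125) = -53.140625, h(4.375) = -71.5625, h(4.9375) = -92.515625, h(5.5) = -116.
Sum = Δu · [h(1.5625) + h(2.125) + h(2.6875) + ...].
Sum = -231.85546875.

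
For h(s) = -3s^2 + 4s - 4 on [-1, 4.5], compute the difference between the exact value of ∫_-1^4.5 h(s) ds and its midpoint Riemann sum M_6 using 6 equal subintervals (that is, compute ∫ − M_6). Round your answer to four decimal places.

Exact integral: ∫_-1^4.5 h(s) ds = -75.625.
M_6 ≈ -74.469618.
Error ≈ -75.625 − (-74.469618) ≈ -1.1554.

-1.1554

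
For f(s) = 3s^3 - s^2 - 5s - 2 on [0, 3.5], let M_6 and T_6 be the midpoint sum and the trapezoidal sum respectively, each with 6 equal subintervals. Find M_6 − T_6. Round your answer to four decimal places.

-4.3917

M_6 ≈ 59.166305.
T_6 ≈ 63.558015.
M_6 − T_6 ≈ -4.3917.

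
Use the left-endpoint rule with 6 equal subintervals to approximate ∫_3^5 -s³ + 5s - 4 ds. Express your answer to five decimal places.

-89.77778

Δs = (5 − 3)/6 = 1/3.
Left endpoints: 3, 10/3, 11/3, 4, 13/3, 14/3.
f(3) = -16, f(10/3) = -658/27, f(11/3) = -944/27, f(4) = -48, f(13/3) = -1720/27, f(14/3) = -2222/27.
Sum = Δs · [f(3) + f(10/3) + f(11/3) + ...].
Sum ≈ -89.77778.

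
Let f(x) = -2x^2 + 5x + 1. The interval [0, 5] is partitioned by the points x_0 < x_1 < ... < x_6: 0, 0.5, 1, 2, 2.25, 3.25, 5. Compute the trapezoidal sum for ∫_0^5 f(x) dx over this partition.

-18.375

Subinterval widths: 0.5, 0.5, 1, 0.25, 1, 1.75.
f(0) = 1, f(0.5) = 3, f(1) = 4, f(2) = 3, f(2.25) = 2.125, f(3.25) = -3.875, f(5) = -24.
On each subinterval the trapezoid contributes (Δx_i/2)·[f(x_{i-1}) + f(x_i)].
Sum = -18.375.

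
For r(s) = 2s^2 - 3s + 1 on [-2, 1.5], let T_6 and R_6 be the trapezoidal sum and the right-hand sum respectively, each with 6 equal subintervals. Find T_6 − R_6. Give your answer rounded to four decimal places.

4.0833

T_6 ≈ 14.105324.
R_6 ≈ 10.021991.
T_6 − R_6 ≈ 4.0833.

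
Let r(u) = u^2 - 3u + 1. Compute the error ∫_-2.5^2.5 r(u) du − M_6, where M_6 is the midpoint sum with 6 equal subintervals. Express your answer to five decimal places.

0.28935

Exact integral: ∫_-2.5^2.5 r(u) du ≈ 15.4166667.
M_6 ≈ 15.1273148.
Error ≈ 15.4166667 − 15.1273148 ≈ 0.28935.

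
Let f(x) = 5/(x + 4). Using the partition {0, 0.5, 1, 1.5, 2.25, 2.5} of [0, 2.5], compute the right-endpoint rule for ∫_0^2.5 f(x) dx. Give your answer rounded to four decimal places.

Subinterval widths: 0.5, 0.5, 0.5, 0.75, 0.25.
Right endpoints: 0.5, 1, 1.5, 2.25, 2.5.
f(0.5) = 10/9, f(1) = 1, f(1.5) = 10/11, f(2.25) = 0.8, f(2.5) = 10/13.
Sum = Σ Δx_i · f(x_i).
Sum ≈ 2.3024.

2.3024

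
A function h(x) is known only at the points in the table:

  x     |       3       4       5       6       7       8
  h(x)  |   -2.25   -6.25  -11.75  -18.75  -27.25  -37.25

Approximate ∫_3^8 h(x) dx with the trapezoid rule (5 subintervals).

Δx = 1.
T_5 = (1/2)·[(-2.25) + 2·(-6.25) + 2·(-11.75) + 2·(-18.75) + 2·(-27.25) + (-37.25)] = -83.75.

-83.75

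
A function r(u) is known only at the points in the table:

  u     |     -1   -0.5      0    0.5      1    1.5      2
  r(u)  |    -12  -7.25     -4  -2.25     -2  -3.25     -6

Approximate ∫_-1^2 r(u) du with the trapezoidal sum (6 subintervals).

Δu = 0.5.
T_6 = (0.5/2)·[(-12) + 2·(-7.25) + 2·(-4) + 2·(-2.25) + 2·(-2) + 2·(-3.25) + (-6)] = -13.875.

-13.875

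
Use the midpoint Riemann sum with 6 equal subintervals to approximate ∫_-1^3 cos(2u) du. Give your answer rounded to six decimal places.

Δu = (3 − (-1))/6 = 2/3.
Midpoints: -2/3, 0, 2/3, 4/3, 2, 8/3.
f(-2/3) ≈ 0.235238, f(0) ≈ 1.000000, f(2/3) ≈ 0.235238, f(4/3) ≈ -0.889327, f(2) ≈ -0.653644, f(8/3) ≈ 0.581803.
Sum = Δu · [f(-2/3) + f(0) + f(2/3) + ...].
Sum ≈ 0.339539.

0.339539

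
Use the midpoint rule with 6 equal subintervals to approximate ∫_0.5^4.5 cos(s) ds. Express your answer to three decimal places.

Δs = (4.5 − 0.5)/6 = 2/3.
Midpoints: 5/6, 1.5, 13/6, 17/6, 3.5, 25/6.
f(5/6) ≈ 0.672, f(1.5) ≈ 0.071, f(13/6) ≈ -0.561, f(17/6) ≈ -0.953, f(3.5) ≈ -0.936, f(25/6) ≈ -0.519.
Sum = Δs · [f(5/6) + f(1.5) + f(13/6) + ...].
Sum ≈ -1.484.

-1.484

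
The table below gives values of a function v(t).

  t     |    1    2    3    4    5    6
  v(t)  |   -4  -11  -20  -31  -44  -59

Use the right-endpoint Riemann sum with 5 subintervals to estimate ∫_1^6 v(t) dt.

-165

Δt = 1.
Sum = 1·[(-11) + (-20) + (-31) + (-44) + (-59)] = -165.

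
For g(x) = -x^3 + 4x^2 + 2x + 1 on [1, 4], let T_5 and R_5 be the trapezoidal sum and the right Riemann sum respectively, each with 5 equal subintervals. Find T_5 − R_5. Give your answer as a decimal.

-0.9

T_5 = 37.62.
R_5 = 38.52.
T_5 − R_5 = -0.9.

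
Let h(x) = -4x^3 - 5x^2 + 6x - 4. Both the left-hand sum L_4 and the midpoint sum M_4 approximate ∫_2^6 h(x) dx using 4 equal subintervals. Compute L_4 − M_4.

L_4 = -1098.
M_4 = -1529.
L_4 − M_4 = 431.

431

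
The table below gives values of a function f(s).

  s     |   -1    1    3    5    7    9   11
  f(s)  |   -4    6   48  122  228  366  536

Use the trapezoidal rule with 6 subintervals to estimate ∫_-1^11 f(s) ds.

Δs = 2.
T_6 = (2/2)·[(-4) + 2·6 + 2·48 + 2·122 + 2·228 + 2·366 + 536] = 2072.

2072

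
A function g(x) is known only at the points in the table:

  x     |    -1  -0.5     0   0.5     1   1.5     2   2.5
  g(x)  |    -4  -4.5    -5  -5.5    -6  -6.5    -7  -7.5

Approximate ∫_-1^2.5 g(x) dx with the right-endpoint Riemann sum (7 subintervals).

Δx = 0.5.
Sum = 0.5·[(-4.5) + (-5) + (-5.5) + (-6) + (-6.5) + (-7) + (-7.5)] = -21.

-21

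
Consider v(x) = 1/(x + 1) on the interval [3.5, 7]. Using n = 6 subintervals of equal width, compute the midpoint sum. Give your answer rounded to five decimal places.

Δx = (7 − 3.5)/6 = 7/12.
Midpoints: 91/24, 4.375, 119/24, 133/24, 6.125, 161/24.
v(91/24) = 24/115, v(4.375) = 8/43, v(119/24) = 24/143, v(133/24) = 24/157, v(6.125) = 8/57, v(161/24) = 24/185.
Sum = Δx · [v(91/24) + v(4.375) + v(119/24) + ...].
Sum ≈ 0.57489.

0.57489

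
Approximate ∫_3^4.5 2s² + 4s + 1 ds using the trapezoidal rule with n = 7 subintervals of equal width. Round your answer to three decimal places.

Δs = (4.5 − 3)/7 = 3/14.
f(3) = 31, f(45/14) = 3383/98, f(24/7) = 1873/49, f(51/14) = 4127/98, f(27/7) = 2263/49, f(57/14) = 4943/98, f(30/7) = 2689/49, f(4.5) = 59.5.
T_7 = (Δs/2)·[f(s_0) + 2f(s_1) + ... + 2f(s_{6}) + f(s_7)].
Sum ≈ 66.773.

66.773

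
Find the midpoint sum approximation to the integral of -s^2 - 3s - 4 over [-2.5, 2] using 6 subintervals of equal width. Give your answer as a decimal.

-22.2890625

Δs = (2 − (-2.5))/6 = 0.75.
Midpoints: -2.125, -1.375, -0.625, 0.125, 0.875, 1.625.
f(-2.125) = -2.140625, f(-1.375) = -1.765625, f(-0.625) = -2.515625, f(0.125) = -4.390625, f(0.875) = -7.390625, f(1.625) = -11.515625.
Sum = Δs · [f(-2.125) + f(-1.375) + f(-0.625) + ...].
Sum = -22.2890625.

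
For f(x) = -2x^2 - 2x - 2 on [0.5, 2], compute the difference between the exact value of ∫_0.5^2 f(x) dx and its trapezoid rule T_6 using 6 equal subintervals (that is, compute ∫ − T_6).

0.03125

Exact integral: ∫_0.5^2 f(x) dx = -12.
T_6 = -12.03125.
Error = -12 − (-12.03125) = 0.03125.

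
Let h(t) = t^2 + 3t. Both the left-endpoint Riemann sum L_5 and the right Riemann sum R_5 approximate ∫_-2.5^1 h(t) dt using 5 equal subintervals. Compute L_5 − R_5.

-3.675

L_5 = -3.885.
R_5 = -0.21.
L_5 − R_5 = -3.675.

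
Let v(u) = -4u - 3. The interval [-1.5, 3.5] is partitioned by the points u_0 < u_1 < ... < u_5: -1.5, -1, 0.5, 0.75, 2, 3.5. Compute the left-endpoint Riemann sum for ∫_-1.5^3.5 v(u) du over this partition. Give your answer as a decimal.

-22.25

Subinterval widths: 0.5, 1.5, 0.25, 1.25, 1.5.
Left endpoints: -1.5, -1, 0.5, 0.75, 2.
v(-1.5) = 3, v(-1) = 1, v(0.5) = -5, v(0.75) = -6, v(2) = -11.
Sum = Σ Δu_i · v(u_i).
Sum = -22.25.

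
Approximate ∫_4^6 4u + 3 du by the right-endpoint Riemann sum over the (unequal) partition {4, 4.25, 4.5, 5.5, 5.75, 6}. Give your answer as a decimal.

48.5

Subinterval widths: 0.25, 0.25, 1, 0.25, 0.25.
Right endpoints: 4.25, 4.5, 5.5, 5.75, 6.
f(4.25) = 20, f(4.5) = 21, f(5.5) = 25, f(5.75) = 26, f(6) = 27.
Sum = Σ Δu_i · f(u_i).
Sum = 48.5.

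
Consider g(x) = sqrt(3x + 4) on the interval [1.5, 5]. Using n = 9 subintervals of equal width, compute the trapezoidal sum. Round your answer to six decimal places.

Δx = (5 − 1.5)/9 = 7/18.
g(1.5) ≈ 2.915476, g(17/9) ≈ 3.109126, g(41/18) ≈ 3.291403, g(8/3) ≈ 3.464102, g(55/18) ≈ 3.628590, g(31/9) ≈ 3.785939, g(23/6) ≈ 3.937004, g(38/9) ≈ 4.082483, g(83/18) ≈ 4.222953, g(5) ≈ 4.358899.
T_9 = (Δx/2)·[g(x_0) + 2g(x_1) + ... + 2g(x_{8}) + g(x_9)].
Sum ≈ 12.895084.

12.895084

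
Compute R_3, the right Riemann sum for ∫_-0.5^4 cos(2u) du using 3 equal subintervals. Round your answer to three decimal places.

Δu = (4 − (-0.5))/3 = 1.5.
Right endpoints: 1, 2.5, 4.
f(1) ≈ -0.416, f(2.5) ≈ 0.284, f(4) ≈ -0.146.
Sum = Δu · [f(1) + f(2.5) + f(4)].
Sum ≈ -0.417.

-0.417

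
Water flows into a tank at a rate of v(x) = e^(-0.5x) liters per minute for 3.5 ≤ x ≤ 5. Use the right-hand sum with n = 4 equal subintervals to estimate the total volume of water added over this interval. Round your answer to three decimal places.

0.167

Δx = (5 − 3.5)/4 = 0.375.
Right endpoints: 3.875, 4.25, 4.625, 5.
v(3.875) ≈ 0.144, v(4.25) ≈ 0.119, v(4.625) ≈ 0.099, v(5) ≈ 0.082.
Sum = Δx · [v(3.875) + v(4.25) + v(4.625) + v(5)].
Sum ≈ 0.167.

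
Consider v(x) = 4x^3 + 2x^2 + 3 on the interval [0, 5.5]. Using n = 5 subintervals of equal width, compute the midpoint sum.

1023.06875

Δx = (5.5 − 0)/5 = 1.1.
Midpoints: 0.55, 1.65, 2.75, 3.85, 4.95.
v(0.55) = 4.2705, v(1.65) = 26.4135, v(2.75) = 101.3125, v(3.85) = 260.9115, v(4.95) = 537.1545.
Sum = Δx · [v(0.55) + v(1.65) + v(2.75) + v(3.85) + v(4.95)].
Sum = 1023.06875.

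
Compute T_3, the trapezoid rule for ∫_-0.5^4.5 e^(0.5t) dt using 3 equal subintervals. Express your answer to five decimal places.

18.41437

Δt = (4.5 − (-0.5))/3 = 5/3.
f(-0.5) ≈ 0.77880, f(7/6) ≈ 1.79200, f(17/6) ≈ 4.12335, f(4.5) ≈ 9.48774.
T_3 = (Δt/2)·[f(t_0) + 2f(t_1) + 2f(t_2) + f(t_3)].
Sum ≈ 18.41437.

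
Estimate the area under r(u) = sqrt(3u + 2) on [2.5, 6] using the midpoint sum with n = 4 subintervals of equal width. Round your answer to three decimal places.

13.374

Δu = (6 − 2.5)/4 = 0.875.
Midpoints: 2.9375, 3.8125, 4.6875, 5.5625.
r(2.9375) ≈ 3.288, r(3.8125) ≈ 3.666, r(4.6875) ≈ 4.008, r(5.5625) ≈ 4.323.
Sum = Δu · [r(2.9375) + r(3.8125) + r(4.6875) + r(5.5625)].
Sum ≈ 13.374.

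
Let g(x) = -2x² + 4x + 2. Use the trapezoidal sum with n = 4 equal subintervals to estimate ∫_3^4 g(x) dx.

Δx = (4 − 3)/4 = 0.25.
g(3) = -4, g(3.25) = -6.125, g(3.5) = -8.5, g(3.75) = -11.125, g(4) = -14.
T_4 = (Δx/2)·[g(x_0) + 2g(x_1) + 2g(x_2) + 2g(x_3) + g(x_4)].
Sum = -8.6875.

-8.6875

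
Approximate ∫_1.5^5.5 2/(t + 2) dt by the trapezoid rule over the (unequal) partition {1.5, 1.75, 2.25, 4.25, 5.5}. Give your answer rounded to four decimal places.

1.5463

Subinterval widths: 0.25, 0.5, 2, 1.25.
f(1.5) = 4/7, f(1.75) = 8/15, f(2.25) = 8/17, f(4.25) = 0.32, f(5.5) = 4/15.
On each subinterval the trapezoid contributes (Δt_i/2)·[f(t_{i-1}) + f(t_i)].
Sum ≈ 1.5463.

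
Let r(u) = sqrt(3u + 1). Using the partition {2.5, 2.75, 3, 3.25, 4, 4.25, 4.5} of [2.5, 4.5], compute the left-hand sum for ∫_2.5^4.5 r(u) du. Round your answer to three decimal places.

Subinterval widths: 0.25, 0.25, 0.25, 0.75, 0.25, 0.25.
Left endpoints: 2.5, 2.75, 3, 3.25, 4, 4.25.
r(2.5) ≈ 2.915, r(2.75) ≈ 3.041, r(3) ≈ 3.162, r(3.25) ≈ 3.279, r(4) ≈ 3.606, r(4.25) ≈ 3.708.
Sum = Σ Δu_i · r(u_i).
Sum ≈ 6.567.

6.567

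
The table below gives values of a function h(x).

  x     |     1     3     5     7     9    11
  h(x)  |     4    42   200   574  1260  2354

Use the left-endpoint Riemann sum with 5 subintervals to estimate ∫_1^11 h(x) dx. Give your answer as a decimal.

Δx = 2.
Sum = 2·[4 + 42 + 200 + 574 + 1260] = 4160.

4160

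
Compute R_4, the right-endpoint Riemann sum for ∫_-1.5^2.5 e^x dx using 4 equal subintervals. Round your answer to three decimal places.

Δx = (2.5 − (-1.5))/4 = 1.
Right endpoints: -0.5, 0.5, 1.5, 2.5.
f(-0.5) ≈ 0.607, f(0.5) ≈ 1.649, f(1.5) ≈ 4.482, f(2.5) ≈ 12.182.
Sum = Δx · [f(-0.5) + f(0.5) + f(1.5) + f(2.5)].
Sum ≈ 18.919.

18.919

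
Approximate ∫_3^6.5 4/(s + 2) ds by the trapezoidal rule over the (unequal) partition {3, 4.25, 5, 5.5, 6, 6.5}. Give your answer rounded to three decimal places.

2.131

Subinterval widths: 1.25, 0.75, 0.5, 0.5, 0.5.
f(3) = 0.8, f(4.25) = 0.64, f(5) = 4/7, f(5.5) = 8/15, f(6) = 0.5, f(6.5) = 8/17.
On each subinterval the trapezoid contributes (Δs_i/2)·[f(s_{i-1}) + f(s_i)].
Sum ≈ 2.131.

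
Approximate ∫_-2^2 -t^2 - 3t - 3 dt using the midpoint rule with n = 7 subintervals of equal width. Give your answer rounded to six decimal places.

Δt = (2 − (-2))/7 = 4/7.
Midpoints: -12/7, -8/7, -4/7, 0, 4/7, 8/7, 12/7.
f(-12/7) = -39/49, f(-8/7) = -43/49, f(-4/7) = -79/49, f(0) = -3, f(4/7) = -247/49, f(8/7) = -379/49, f(12/7) = -543/49.
Sum = Δt · [f(-12/7) + f(-8/7) + f(-4/7) + ...].
Sum ≈ -17.224490.

-17.224490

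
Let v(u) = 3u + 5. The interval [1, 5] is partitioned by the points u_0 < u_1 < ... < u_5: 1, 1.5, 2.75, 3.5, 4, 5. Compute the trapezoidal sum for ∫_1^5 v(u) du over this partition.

Subinterval widths: 0.5, 1.25, 0.75, 0.5, 1.
v(1) = 8, v(1.5) = 9.5, v(2.75) = 13.25, v(3.5) = 15.5, v(4) = 17, v(5) = 20.
On each subinterval the trapezoid contributes (Δu_i/2)·[v(u_{i-1}) + v(u_i)].
Sum = 56.

56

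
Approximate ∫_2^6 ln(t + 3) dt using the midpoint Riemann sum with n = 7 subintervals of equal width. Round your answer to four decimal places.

Δt = (6 − 2)/7 = 4/7.
Midpoints: 16/7, 20/7, 24/7, 4, 32/7, 36/7, 40/7.
f(16/7) ≈ 1.6650, f(20/7) ≈ 1.7677, f(24/7) ≈ 1.8608, f(4) ≈ 1.9459, f(32/7) ≈ 2.0244, f(36/7) ≈ 2.0971, f(40/7) ≈ 2.1650.
Sum = Δt · [f(16/7) + f(20/7) + f(24/7) + ...].
Sum ≈ 7.7290.

7.7290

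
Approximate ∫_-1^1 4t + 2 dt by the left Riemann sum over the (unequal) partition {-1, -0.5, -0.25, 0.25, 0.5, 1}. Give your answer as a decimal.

2.25

Subinterval widths: 0.5, 0.25, 0.5, 0.25, 0.5.
Left endpoints: -1, -0.5, -0.25, 0.25, 0.5.
f(-1) = -2, f(-0.5) = 0, f(-0.25) = 1, f(0.25) = 3, f(0.5) = 4.
Sum = Σ Δt_i · f(t_i).
Sum = 2.25.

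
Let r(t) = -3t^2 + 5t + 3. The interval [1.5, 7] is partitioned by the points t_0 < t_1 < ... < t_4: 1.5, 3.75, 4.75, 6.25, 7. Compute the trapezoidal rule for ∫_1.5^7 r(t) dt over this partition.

Subinterval widths: 2.25, 1, 1.5, 0.75.
r(1.5) = 3.75, r(3.75) = -20.4375, r(4.75) = -40.9375, r(6.25) = -82.9375, r(7) = -109.
On each subinterval the trapezoid contributes (Δt_i/2)·[r(t_{i-1}) + r(t_i)].
Sum = -214.34375.

-214.34375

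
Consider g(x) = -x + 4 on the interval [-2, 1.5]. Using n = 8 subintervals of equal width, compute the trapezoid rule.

Δx = (1.5 − (-2))/8 = 0.4375.
g(-2) = 6, g(-1.5625) = 5.5625, g(-1.125) = 5.125, g(-0.6875) = 4.6875, g(-0.25) = 4.25, g(0.1875) = 3.8125, g(0.625) = 3.375, g(1.0625) = 2.9375, g(1.5) = 2.5.
T_8 = (Δx/2)·[g(x_0) + 2g(x_1) + ... + 2g(x_{7}) + g(x_8)].
Sum = 14.875.

14.875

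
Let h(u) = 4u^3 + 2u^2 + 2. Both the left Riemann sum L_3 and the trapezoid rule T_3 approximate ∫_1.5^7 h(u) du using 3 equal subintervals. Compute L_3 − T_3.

L_3 ≈ 1465.648148.
T_3 ≈ 2796.648148.
L_3 − T_3 = -1331.

-1331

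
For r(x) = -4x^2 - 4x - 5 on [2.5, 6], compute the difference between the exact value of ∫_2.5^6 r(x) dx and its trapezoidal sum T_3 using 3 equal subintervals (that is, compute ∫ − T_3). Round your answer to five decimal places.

3.17593

Exact integral: ∫_2.5^6 r(x) dx ≈ -344.1666667.
T_3 ≈ -347.3425926.
Error ≈ -344.1666667 − (-347.3425926) ≈ 3.17593.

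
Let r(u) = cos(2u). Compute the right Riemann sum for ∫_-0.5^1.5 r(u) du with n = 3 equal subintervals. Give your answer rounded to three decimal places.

-0.094

Δu = (1.5 − (-0.5))/3 = 2/3.
Right endpoints: 1/6, 5/6, 1.5.
r(1/6) ≈ 0.945, r(5/6) ≈ -0.096, r(1.5) ≈ -0.990.
Sum = Δu · [r(1/6) + r(5/6) + r(1.5)].
Sum ≈ -0.094.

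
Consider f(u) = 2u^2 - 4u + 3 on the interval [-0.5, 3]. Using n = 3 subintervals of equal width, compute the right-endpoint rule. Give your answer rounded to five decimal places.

Δu = (3 − (-0.5))/3 = 7/6.
Right endpoints: 2/3, 11/6, 3.
f(2/3) = 11/9, f(11/6) = 43/18, f(3) = 9.
Sum = Δu · [f(2/3) + f(11/6) + f(3)].
Sum ≈ 14.71296.

14.71296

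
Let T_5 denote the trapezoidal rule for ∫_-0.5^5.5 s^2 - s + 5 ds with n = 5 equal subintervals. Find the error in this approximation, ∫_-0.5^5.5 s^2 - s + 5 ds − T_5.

-1.44

Exact integral: ∫_-0.5^5.5 f(s) ds = 70.5.
T_5 = 71.94.
Error = 70.5 − 71.94 = -1.44.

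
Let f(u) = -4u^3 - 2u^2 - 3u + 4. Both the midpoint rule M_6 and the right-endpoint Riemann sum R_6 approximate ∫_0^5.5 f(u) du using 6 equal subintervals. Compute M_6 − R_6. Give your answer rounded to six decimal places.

M_6 ≈ -1035.87471065.
R_6 ≈ -1416.62557870.
M_6 − R_6 ≈ 380.750868.

380.750868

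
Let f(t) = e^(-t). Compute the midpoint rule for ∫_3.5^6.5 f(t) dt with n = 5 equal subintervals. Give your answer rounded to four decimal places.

Δt = (6.5 − 3.5)/5 = 0.6.
Midpoints: 3.8, 4.4, 5, 5.6, 6.2.
f(3.8) ≈ 0.0224, f(4.4) ≈ 0.0123, f(5) ≈ 0.0067, f(5.6) ≈ 0.0037, f(6.2) ≈ 0.0020.
Sum = Δt · [f(3.8) + f(4.4) + f(5) + f(5.6) + f(6.2)].
Sum ≈ 0.0283.

0.0283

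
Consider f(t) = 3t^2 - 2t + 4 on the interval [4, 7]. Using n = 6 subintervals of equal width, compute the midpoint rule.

257.8125

Δt = (7 − 4)/6 = 0.5.
Midpoints: 4.25, 4.75, 5.25, 5.75, 6.25, 6.75.
f(4.25) = 49.6875, f(4.75) = 62.1875, f(5.25) = 76.1875, f(5.75) = 91.6875, f(6.25) = 108.6875, f(6.75) = 127.1875.
Sum = Δt · [f(4.25) + f(4.75) + f(5.25) + ...].
Sum = 257.8125.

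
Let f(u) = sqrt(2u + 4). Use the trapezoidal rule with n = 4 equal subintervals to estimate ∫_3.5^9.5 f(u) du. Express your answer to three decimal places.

Δu = (9.5 − 3.5)/4 = 1.5.
f(3.5) ≈ 3.317, f(5) ≈ 3.742, f(6.5) ≈ 4.123, f(8) ≈ 4.472, f(9.5) ≈ 4.796.
T_4 = (Δu/2)·[f(u_0) + 2f(u_1) + 2f(u_2) + 2f(u_3) + f(u_4)].
Sum ≈ 24.590.

24.590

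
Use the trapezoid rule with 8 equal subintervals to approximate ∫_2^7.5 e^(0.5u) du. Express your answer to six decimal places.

Δu = (7.5 − 2)/8 = 0.6875.
f(2) ≈ 2.718282, f(2.6875) ≈ 3.833392, f(3.375) ≈ 5.405949, f(4.0625) ≈ 7.623610, f(4.75) ≈ 10.751013, f(5.4375) ≈ 15.161359, f(6.125) ≈ 21.380943, f(6.8125) ≈ 30.151962, f(7.5) ≈ 42.521082.
T_8 = (Δu/2)·[f(u_0) + 2f(u_1) + ... + 2f(u_{7}) + f(u_8)].
Sum ≈ 80.387938.

80.387938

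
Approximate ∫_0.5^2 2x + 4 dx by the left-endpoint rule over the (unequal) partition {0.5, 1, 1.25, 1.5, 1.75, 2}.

9.25

Subinterval widths: 0.5, 0.25, 0.25, 0.25, 0.25.
Left endpoints: 0.5, 1, 1.25, 1.5, 1.75.
f(0.5) = 5, f(1) = 6, f(1.25) = 6.5, f(1.5) = 7, f(1.75) = 7.5.
Sum = Σ Δx_i · f(x_i).
Sum = 9.25.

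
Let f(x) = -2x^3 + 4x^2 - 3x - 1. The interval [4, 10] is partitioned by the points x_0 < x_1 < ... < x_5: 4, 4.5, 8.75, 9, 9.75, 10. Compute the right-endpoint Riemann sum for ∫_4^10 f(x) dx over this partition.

-6392.5

Subinterval widths: 0.5, 4.25, 0.25, 0.75, 0.25.
Right endpoints: 4.5, 8.75, 9, 9.75, 10.
f(4.5) = -115.75, f(8.75) = -1060.84375, f(9) = -1162, f(9.75) = -1503.71875, f(10) = -1631.
Sum = Σ Δx_i · f(x_i).
Sum = -6392.5.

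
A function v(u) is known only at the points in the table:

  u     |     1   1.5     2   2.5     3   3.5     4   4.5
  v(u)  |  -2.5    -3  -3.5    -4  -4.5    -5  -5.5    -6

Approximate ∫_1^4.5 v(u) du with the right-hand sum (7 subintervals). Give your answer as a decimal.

Δu = 0.5.
Sum = 0.5·[(-3) + (-3.5) + (-4) + (-4.5) + (-5) + (-5.5) + (-6)] = -15.75.

-15.75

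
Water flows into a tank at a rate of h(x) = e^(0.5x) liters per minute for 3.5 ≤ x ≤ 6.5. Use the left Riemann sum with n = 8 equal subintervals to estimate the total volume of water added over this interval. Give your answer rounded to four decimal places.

Δx = (6.5 − 3.5)/8 = 0.375.
Left endpoints: 3.5, 3.875, 4.25, 4.625, 5, 5.375, 5.75, 6.125.
h(3.5) ≈ 5.7546, h(3.875) ≈ 6.9414, h(4.25) ≈ 8.3729, h(4.625) ≈ 10.0996, h(5) ≈ 12.1825, h(5.375) ≈ 14.6949, h(5.75) ≈ 17.7254, h(6.125) ≈ 21.3809.
Sum = Δx · [h(3.5) + h(3.875) + h(4.25) + ...].
Sum ≈ 36.4321.

36.4321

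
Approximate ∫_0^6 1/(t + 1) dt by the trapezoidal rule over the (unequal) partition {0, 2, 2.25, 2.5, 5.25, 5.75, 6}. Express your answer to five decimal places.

2.21391

Subinterval widths: 2, 0.25, 0.25, 2.75, 0.5, 0.25.
f(0) = 1, f(2) = 1/3, f(2.25) = 4/13, f(2.5) = 2/7, f(5.25) = 0.16, f(5.75) = 4/27, f(6) = 1/7.
On each subinterval the trapezoid contributes (Δt_i/2)·[f(t_{i-1}) + f(t_i)].
Sum ≈ 2.21391.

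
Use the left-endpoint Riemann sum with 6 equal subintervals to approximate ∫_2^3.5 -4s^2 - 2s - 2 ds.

Δs = (3.5 − 2)/6 = 0.25.
Left endpoints: 2, 2.25, 2.5, 2.75, 3, 3.25.
f(2) = -22, f(2.25) = -26.75, f(2.5) = -32, f(2.75) = -37.75, f(3) = -44, f(3.25) = -50.75.
Sum = Δs · [f(2) + f(2.25) + f(2.5) + ...].
Sum = -53.3125.

-53.3125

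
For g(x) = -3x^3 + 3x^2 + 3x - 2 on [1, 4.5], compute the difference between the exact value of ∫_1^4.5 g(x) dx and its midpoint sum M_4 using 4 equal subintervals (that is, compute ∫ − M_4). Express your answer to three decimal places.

-4.857

Exact integral: ∫_1^4.5 g(x) dx = -194.796875.
M_4 ≈ -189.93994.
Error ≈ -194.796875 − (-189.93994) ≈ -4.857.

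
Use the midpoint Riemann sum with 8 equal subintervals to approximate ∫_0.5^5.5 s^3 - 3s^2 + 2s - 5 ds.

Δs = (5.5 − 0.5)/8 = 0.625.
Midpoints: 0.8125, 1.4375, 2.0625, 2.6875, 3.3125, 3.9375, 4.5625, 5.1875.
f(0.8125) = -19739/4096, f(1.4375) = -21929/4096, f(2.0625) = -19919/4096, f(2.6875) = -7709/4096, f(3.3125) = 20701/4096, f(3.9375) = 71311/4096, f(4.5625) = 150121/4096, f(5.1875) = 263131/4096.
Sum = Δs · [f(0.8125) + f(1.4375) + f(2.0625) + ...].
Sum = 66.5234375.

66.5234375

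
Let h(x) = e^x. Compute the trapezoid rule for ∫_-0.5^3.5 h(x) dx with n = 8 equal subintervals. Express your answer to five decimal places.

33.18339

Δx = (3.5 − (-0.5))/8 = 0.5.
h(-0.5) ≈ 0.60653, h(0) ≈ 1.00000, h(0.5) ≈ 1.64872, h(1) ≈ 2.71828, h(1.5) ≈ 4.48169, h(2) ≈ 7.38906, h(2.5) ≈ 12.18249, h(3) ≈ 20.08554, h(3.5) ≈ 33.11545.
T_8 = (Δx/2)·[h(x_0) + 2h(x_1) + ... + 2h(x_{7}) + h(x_8)].
Sum ≈ 33.18339.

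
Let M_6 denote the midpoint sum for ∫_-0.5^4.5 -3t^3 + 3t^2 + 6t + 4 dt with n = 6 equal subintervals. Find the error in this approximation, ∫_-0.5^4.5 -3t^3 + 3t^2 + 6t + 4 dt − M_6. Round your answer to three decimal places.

Exact integral: ∫_-0.5^4.5 f(t) dt = -136.25.
M_6 ≈ -131.90972.
Error ≈ -136.25 − (-131.90972) ≈ -4.340.

-4.340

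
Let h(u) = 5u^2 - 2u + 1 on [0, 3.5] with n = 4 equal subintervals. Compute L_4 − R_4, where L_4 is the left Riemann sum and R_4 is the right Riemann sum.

-47.46875

L_4 = 41.20703125.
R_4 = 88.67578125.
L_4 − R_4 = -47.46875.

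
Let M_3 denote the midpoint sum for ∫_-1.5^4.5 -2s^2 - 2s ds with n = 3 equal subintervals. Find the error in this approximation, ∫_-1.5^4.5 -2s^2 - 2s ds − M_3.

Exact integral: ∫_-1.5^4.5 f(s) ds = -81.
M_3 = -77.
Error = -81 − (-77) = -4.

-4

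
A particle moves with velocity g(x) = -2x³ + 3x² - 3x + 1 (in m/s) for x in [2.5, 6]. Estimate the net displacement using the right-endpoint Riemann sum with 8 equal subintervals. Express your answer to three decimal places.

-542.168

Δx = (6 − 2.5)/8 = 0.4375.
Right endpoints: 2.9375, 3.375, 3.8125, 4.25, 4.6875, 5.125, 5.5625, 6.
g(2.9375) = -66807/2048, g(3.375) = -51.83984375, g(3.8125) = -159053/2048, g(4.25) = -111.09375, g(4.6875) = -313627/2048, g(5.125) = -204.80078125, g(5.5625) = -546993/2048, g(6) = -341.
Sum = Δx · [g(2.9375) + g(3.375) + g(3.8125) + ...].
Sum ≈ -542.168.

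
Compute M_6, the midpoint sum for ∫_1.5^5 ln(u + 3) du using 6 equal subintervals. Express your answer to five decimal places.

Δu = (5 − 1.5)/6 = 7/12.
Midpoints: 43/24, 2.375, 71/24, 85/24, 4.125, 113/24.
f(43/24) ≈ 1.56688, f(2.375) ≈ 1.68176, f(71/24) ≈ 1.78479, f(85/24) ≈ 1.87819, f(4.125) ≈ 1.96361, f(113/24) ≈ 2.04230.
Sum = Δu · [f(43/24) + f(2.375) + f(71/24) + ...].
Sum ≈ 6.36856.

6.36856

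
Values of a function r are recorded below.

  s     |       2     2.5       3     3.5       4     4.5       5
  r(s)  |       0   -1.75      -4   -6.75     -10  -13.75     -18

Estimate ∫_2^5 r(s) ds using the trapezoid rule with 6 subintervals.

-22.625

Δs = 0.5.
T_6 = (0.5/2)·[0 + 2·(-1.75) + 2·(-4) + 2·(-6.75) + 2·(-10) + 2·(-13.75) + (-18)] = -22.625.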